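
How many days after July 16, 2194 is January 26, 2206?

Jul 16, 2194 → Jul 16, 2195: 365 days.
Jul 16, 2195 → Jul 16, 2196: 366 days (Feb 29, 2196 is in that span).
Jul 16, 2196 → Jul 16, 2197: 365 days.
Jul 16, 2197 → Jul 16, 2198: 365 days.
Jul 16, 2198 → Jul 16, 2199: 365 days.
Jul 16, 2199 → Jul 16, 2200: 365 days.
Jul 16, 2200 → Jul 16, 2201: 365 days.
Jul 16, 2201 → Jul 16, 2202: 365 days.
Jul 16, 2202 → Jul 16, 2203: 365 days.
Jul 16, 2203 → Jul 16, 2204: 366 days (Feb 29, 2204 is in that span).
Jul 16, 2204 → Jul 16, 2205: 365 days.
Jul 16, 2205 → Aug 16, 2205: 31 days (July has 31).
Aug 16, 2205 → Sep 16, 2205: 31 days (August has 31).
Sep 16, 2205 → Oct 16, 2205: 30 days (September has 30).
Oct 16, 2205 → Nov 16, 2205: 31 days (October has 31).
Nov 16, 2205 → Dec 16, 2205: 30 days (November has 30).
Dec 16, 2205 → Jan 16, 2206: 31 days (December has 31).
Jan 16, 2206 → Jan 26, 2206: 10 days.
Total: 4211 days.

4211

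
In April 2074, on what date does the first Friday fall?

April 6, 2074

April 1, 2074 is a Sunday.
The first Friday is therefore April 6 (5 days later).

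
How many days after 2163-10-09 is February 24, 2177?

Oct 9, 2163 → Oct 9, 2164: 366 days (Feb 29, 2164 is in that span).
Oct 9, 2164 → Oct 9, 2165: 365 days.
Oct 9, 2165 → Oct 9, 2166: 365 days.
Oct 9, 2166 → Oct 9, 2167: 365 days.
Oct 9, 2167 → Oct 9, 2168: 366 days (Feb 29, 2168 is in that span).
Oct 9, 2168 → Oct 9, 2169: 365 days.
Oct 9, 2169 → Oct 9, 2170: 365 days.
Oct 9, 2170 → Oct 9, 2171: 365 days.
Oct 9, 2171 → Oct 9, 2172: 366 days (Feb 29, 2172 is in that span).
Oct 9, 2172 → Oct 9, 2173: 365 days.
Oct 9, 2173 → Oct 9, 2174: 365 days.
Oct 9, 2174 → Oct 9, 2175: 365 days.
Oct 9, 2175 → Oct 9, 2176: 366 days (Feb 29, 2176 is in that span).
Oct 9, 2176 → Nov 9, 2176: 31 days (October has 31).
Nov 9, 2176 → Dec 9, 2176: 30 days (November has 30).
Dec 9, 2176 → Jan 9, 2177: 31 days (December has 31).
Jan 9, 2177 → Feb 9, 2177: 31 days (January has 31).
Feb 9, 2177 → Feb 24, 2177: 15 days.
Total: 4887 days.

4887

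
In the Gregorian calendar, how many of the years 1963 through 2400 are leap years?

107

Multiples of 4 in [1963,2400]: 110.
Of those, multiples of 100: 5 (not leap unless ÷400).
Multiples of 400: 2.
Leap years = 110 − 5 + 2 = 107.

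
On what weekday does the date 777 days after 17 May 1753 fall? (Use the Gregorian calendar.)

May 17, 1753 is a Thursday.
777 mod 7 = 0, so 777 days after a Thursday is Thursday + 0 = Thursday.

Thursday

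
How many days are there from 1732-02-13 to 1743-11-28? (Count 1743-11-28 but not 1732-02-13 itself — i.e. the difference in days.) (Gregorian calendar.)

Feb 13, 1732 → Feb 13, 1733: 366 days (Feb 29, 1732 is in that span).
Feb 13, 1733 → Feb 13, 1734: 365 days.
Feb 13, 1734 → Feb 13, 1735: 365 days.
Feb 13, 1735 → Feb 13, 1736: 365 days.
Feb 13, 1736 → Feb 13, 1737: 366 days (Feb 29, 1736 is in that span).
Feb 13, 1737 → Feb 13, 1738: 365 days.
Feb 13, 1738 → Feb 13, 1739: 365 days.
Feb 13, 1739 → Feb 13, 1740: 365 days.
Feb 13, 1740 → Feb 13, 1741: 366 days (Feb 29, 1740 is in that span).
Feb 13, 1741 → Feb 13, 1742: 365 days.
Feb 13, 1742 → Feb 13, 1743: 365 days.
Feb 13, 1743 → Mar 13, 1743: 28 days (February has 28).
Mar 13, 1743 → Apr 13, 1743: 31 days (March has 31).
Apr 13, 1743 → May 13, 1743: 30 days (April has 30).
May 13, 1743 → Jun 13, 1743: 31 days (May has 31).
Jun 13, 1743 → Jul 13, 1743: 30 days (June has 30).
Jul 13, 1743 → Aug 13, 1743: 31 days (July has 31).
Aug 13, 1743 → Sep 13, 1743: 31 days (August has 31).
Sep 13, 1743 → Oct 13, 1743: 30 days (September has 30).
Oct 13, 1743 → Nov 13, 1743: 31 days (October has 31).
Nov 13, 1743 → Nov 28, 1743: 15 days.
Total: 4306 days.

4306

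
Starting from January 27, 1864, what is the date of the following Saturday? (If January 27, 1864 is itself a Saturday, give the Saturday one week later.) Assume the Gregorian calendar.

Jan 27, 1864 is a Wednesday.
From Wednesday to the next Saturday is 3 days.
Jan 27, 1864 + 3 = Jan 30, 1864.

January 30, 1864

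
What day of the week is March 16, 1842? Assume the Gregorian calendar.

Wednesday

Doomsday rule: the anchor day for the 1800s is Friday. For year 42: 42÷12 = 3 r 6, and 6÷4 = 1, so 3+6+1 = 10.
Friday + 10 ≡ Monday — that's 1842's doomsday.
In March the doomsday date is Mar 14.
Mar 16 is 2 days after Mar 14; 2 mod 7 = 2, so Monday + 2 = Wednesday.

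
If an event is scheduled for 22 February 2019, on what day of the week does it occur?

Friday

Doomsday rule: the anchor day for the 2000s is Tuesday. For year 19: 19÷12 = 1 r 7, and 7÷4 = 1, so 1+7+1 = 9.
Tuesday + 9 ≡ Thursday — that's 2019's doomsday.
In February the doomsday date is Feb 28 (2019 is not a leap year).
Feb 22 is 6 days before Feb 28; 6 mod 7 = 6, so Thursday − 6 = Friday.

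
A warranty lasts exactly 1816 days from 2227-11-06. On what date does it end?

+366 (one year; includes Feb 29, 2228) → Nov 6, 2228 (1450 left).
+365 (one year) → Nov 6, 2229 (1085 left).
+365 (one year) → Nov 6, 2230 (720 left).
+365 (one year) → Nov 6, 2231 (355 left).
Nov has 30 days: +25 → Dec 1, 2231 (330 left).
Dec has 31 days: +31 → Jan 1, 2232 (299 left).
Jan has 31 days: +31 → Feb 1, 2232 (268 left).
Feb has 29 days: +29 → Mar 1, 2232 (239 left).
Mar has 31 days: +31 → Apr 1, 2232 (208 left).
Apr has 30 days: +30 → May 1, 2232 (178 left).
May has 31 days: +31 → Jun 1, 2232 (147 left).
Jun has 30 days: +30 → Jul 1, 2232 (117 left).
Jul has 31 days: +31 → Aug 1, 2232 (86 left).
Aug has 31 days: +31 → Sep 1, 2232 (55 left).
Sep has 30 days: +30 → Oct 1, 2232 (25 left).
+25 → Oct 26, 2232.

October 26, 2232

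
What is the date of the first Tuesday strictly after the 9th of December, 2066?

December 14, 2066

Dec 9, 2066 is a Thursday.
From Thursday to the next Tuesday is 5 days.
Dec 9, 2066 + 5 = Dec 14, 2066.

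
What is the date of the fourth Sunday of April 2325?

April 26, 2325

April 1, 2325 is a Wednesday.
The first Sunday is therefore April 5 (4 days later).
The fourth Sunday is 5 + 3×7 = April 26.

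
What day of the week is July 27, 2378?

Doomsday rule: the anchor day for the 2300s is Wednesday. For year 78: 78÷12 = 6 r 6, and 6÷4 = 1, so 6+6+1 = 13.
Wednesday + 13 ≡ Tuesday — that's 2378's doomsday.
In July the doomsday date is Jul 11.
Jul 27 is 16 days after Jul 11; 16 mod 7 = 2, so Tuesday + 2 = Thursday.

Thursday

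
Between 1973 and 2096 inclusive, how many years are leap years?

Multiples of 4 in [1973,2096]: 31.
Of those, multiples of 100: 1 (not leap unless ÷400).
Multiples of 400: 1.
Leap years = 31 − 1 + 1 = 31.

31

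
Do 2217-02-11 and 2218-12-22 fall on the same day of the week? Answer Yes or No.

Yes

From Feb 11, 2217 to Dec 22, 2218 is 679 days.
679 mod 7 = 0, so they are the same weekday.
(Feb 11, 2217 is a Tuesday; Dec 22, 2218 is a Tuesday.)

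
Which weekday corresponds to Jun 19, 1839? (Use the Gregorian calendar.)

Wednesday

Doomsday rule: the anchor day for the 1800s is Friday. For year 39: 39÷12 = 3 r 3, and 3÷4 = 0, so 3+3+0 = 6.
Friday + 6 ≡ Thursday — that's 1839's doomsday.
In June the doomsday date is Jun 6.
Jun 19 is 13 days after Jun 6; 13 mod 7 = 6, so Thursday + 6 = Wednesday.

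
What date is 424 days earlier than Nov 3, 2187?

−365 (one year) → Nov 3, 2186 (59 left).
−3 → Oct 31, 2186 (end of Oct, 31 days; 56 left).
−31 → Sep 30, 2186 (end of Sep, 30 days; 25 left).
−25 → Sep 5, 2186.

September 5, 2186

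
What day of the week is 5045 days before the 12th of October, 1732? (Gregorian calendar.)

Oct 12, 1732 is a Sunday.
5045 mod 7 = 5, so 5045 days before a Sunday is Sunday − 5 = Tuesday.

Tuesday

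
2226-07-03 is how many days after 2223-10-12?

Oct 12, 2223 → Oct 12, 2224: 366 days (Feb 29, 2224 is in that span).
Oct 12, 2224 → Oct 12, 2225: 365 days.
Oct 12, 2225 → Nov 12, 2225: 31 days (October has 31).
Nov 12, 2225 → Dec 12, 2225: 30 days (November has 30).
Dec 12, 2225 → Jan 12, 2226: 31 days (December has 31).
Jan 12, 2226 → Feb 12, 2226: 31 days (January has 31).
Feb 12, 2226 → Mar 12, 2226: 28 days (February has 28).
Mar 12, 2226 → Apr 12, 2226: 31 days (March has 31).
Apr 12, 2226 → May 12, 2226: 30 days (April has 30).
May 12, 2226 → Jun 12, 2226: 31 days (May has 31).
Jun 12, 2226 → Jul 3, 2226: 21 days.
Total: 995 days.

995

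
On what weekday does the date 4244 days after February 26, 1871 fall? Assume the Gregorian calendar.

Tuesday

First find the weekday of Feb 26, 1871. Doomsday rule: the anchor day for the 1800s is Friday. For year 71: 71÷12 = 5 r 11, and 11÷4 = 2, so 5+11+2 = 18.
Friday + 18 ≡ Tuesday — that's 1871's doomsday.
In February the doomsday date is Feb 28 (1871 is not a leap year).
Feb 26 is 2 days before Feb 28; 2 mod 7 = 2, so Tuesday − 2 = Sunday.
4244 mod 7 = 2, so 4244 days after a Sunday is Sunday + 2 = Tuesday.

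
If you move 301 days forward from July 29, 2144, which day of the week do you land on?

Wednesday

Jul 29, 2144 is a Wednesday.
301 mod 7 = 0, so 301 days after a Wednesday is Wednesday + 0 = Wednesday.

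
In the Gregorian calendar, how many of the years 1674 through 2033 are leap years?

87

Multiples of 4 in [1674,2033]: 90.
Of those, multiples of 100: 4 (not leap unless ÷400).
Multiples of 400: 1.
Leap years = 90 − 4 + 1 = 87.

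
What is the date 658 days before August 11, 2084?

October 23, 2082

−366 (one year; includes Feb 29, 2084) → Aug 11, 2083 (292 left).
−11 → Jul 31, 2083 (end of Jul, 31 days; 281 left).
−31 → Jun 30, 2083 (end of Jun, 30 days; 250 left).
−30 → May 31, 2083 (end of May, 31 days; 220 left).
−31 → Apr 30, 2083 (end of Apr, 30 days; 189 left).
−30 → Mar 31, 2083 (end of Mar, 31 days; 159 left).
−31 → Feb 28, 2083 (end of Feb, 28 days; 128 left).
−28 → Jan 31, 2083 (end of Jan, 31 days; 100 left).
−31 → Dec 31, 2082 (end of Dec, 31 days; 69 left).
−31 → Nov 30, 2082 (end of Nov, 30 days; 38 left).
−30 → Oct 31, 2082 (end of Oct, 31 days; 8 left).
−8 → Oct 23, 2082.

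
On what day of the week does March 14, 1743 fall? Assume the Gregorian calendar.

Thursday

Doomsday rule: the anchor day for the 1700s is Sunday. For year 43: 43÷12 = 3 r 7, and 7÷4 = 1, so 3+7+1 = 11.
Sunday + 11 ≡ Thursday — that's 1743's doomsday.
In March the doomsday date is Mar 14.
Mar 14 is the doomsday itself: Thursday.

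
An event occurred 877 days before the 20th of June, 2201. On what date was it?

January 24, 2199

−365 (one year) → Jun 20, 2200 (512 left).
−365 (one year) → Jun 20, 2199 (147 left).
−20 → May 31, 2199 (end of May, 31 days; 127 left).
−31 → Apr 30, 2199 (end of Apr, 30 days; 96 left).
−30 → Mar 31, 2199 (end of Mar, 31 days; 66 left).
−31 → Feb 28, 2199 (end of Feb, 28 days; 35 left).
−28 → Jan 31, 2199 (end of Jan, 31 days; 7 left).
−7 → Jan 24, 2199.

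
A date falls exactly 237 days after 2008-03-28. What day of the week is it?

First find the weekday of Mar 28, 2008. Doomsday rule: the anchor day for the 2000s is Tuesday. For year 08: 8÷12 = 0 r 8, and 8÷4 = 2, so 0+8+2 = 10.
Tuesday + 10 ≡ Friday — that's 2008's doomsday.
In March the doomsday date is Mar 14.
Mar 28 is 14 days after Mar 14; 14 mod 7 = 0, so Friday + 0 = Friday.
237 mod 7 = 6, so 237 days after a Friday is Friday + 6 = Thursday.

Thursday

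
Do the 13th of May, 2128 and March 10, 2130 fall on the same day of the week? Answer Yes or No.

No

From May 13, 2128 to Mar 10, 2130 is 666 days.
666 mod 7 = 1, so they are different weekdays.
(May 13, 2128 is a Thursday; Mar 10, 2130 is a Friday.)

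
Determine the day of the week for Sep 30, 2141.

Doomsday rule: the anchor day for the 2100s is Sunday. For year 41: 41÷12 = 3 r 5, and 5÷4 = 1, so 3+5+1 = 9.
Sunday + 9 ≡ Tuesday — that's 2141's doomsday.
In September the doomsday date is Sep 5.
Sep 30 is 25 days after Sep 5; 25 mod 7 = 4, so Tuesday + 4 = Saturday.

Saturday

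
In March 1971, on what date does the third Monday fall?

March 15, 1971

March 1, 1971 is a Monday.
The first Monday is therefore March 1 (same day).
The third Monday is 1 + 2×7 = March 15.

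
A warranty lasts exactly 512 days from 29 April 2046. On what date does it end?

September 23, 2047

+365 (one year) → Apr 29, 2047 (147 left).
Apr has 30 days: +2 → May 1, 2047 (145 left).
May has 31 days: +31 → Jun 1, 2047 (114 left).
Jun has 30 days: +30 → Jul 1, 2047 (84 left).
Jul has 31 days: +31 → Aug 1, 2047 (53 left).
Aug has 31 days: +31 → Sep 1, 2047 (22 left).
+22 → Sep 23, 2047.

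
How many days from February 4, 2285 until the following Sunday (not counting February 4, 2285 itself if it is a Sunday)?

4

Feb 4, 2285 is a Wednesday.
From Wednesday to the next Sunday is 4 days.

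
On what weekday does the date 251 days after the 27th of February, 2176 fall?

First find the weekday of Feb 27, 2176. Doomsday rule: the anchor day for the 2100s is Sunday. For year 76: 76÷12 = 6 r 4, and 4÷4 = 1, so 6+4+1 = 11.
Sunday + 11 ≡ Thursday — that's 2176's doomsday.
In February the doomsday date is Feb 29 (2176 is a leap year (divisible by 4)).
Feb 27 is 2 days before Feb 29; 2 mod 7 = 2, so Thursday − 2 = Tuesday.
251 mod 7 = 6, so 251 days after a Tuesday is Tuesday + 6 = Monday.

Monday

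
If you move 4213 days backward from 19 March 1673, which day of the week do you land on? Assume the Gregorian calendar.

Monday

First find the weekday of Mar 19, 1673. Doomsday rule: the anchor day for the 1600s is Tuesday. For year 73: 73÷12 = 6 r 1, and 1÷4 = 0, so 6+1+0 = 7.
Tuesday + 7 ≡ Tuesday — that's 1673's doomsday.
In March the doomsday date is Mar 14.
Mar 19 is 5 days after Mar 14; 5 mod 7 = 5, so Tuesday + 5 = Sunday.
4213 mod 7 = 6, so 4213 days before a Sunday is Sunday − 6 = Monday.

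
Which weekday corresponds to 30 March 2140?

Doomsday rule: the anchor day for the 2100s is Sunday. For year 40: 40÷12 = 3 r 4, and 4÷4 = 1, so 3+4+1 = 8.
Sunday + 8 ≡ Monday — that's 2140's doomsday.
In March the doomsday date is Mar 14.
Mar 30 is 16 days after Mar 14; 16 mod 7 = 2, so Monday + 2 = Wednesday.

Wednesday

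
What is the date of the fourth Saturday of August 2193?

August 1, 2193 is a Thursday.
The first Saturday is therefore August 3 (2 days later).
The fourth Saturday is 3 + 3×7 = August 24.

August 24, 2193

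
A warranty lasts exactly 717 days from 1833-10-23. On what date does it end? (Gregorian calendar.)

+365 (one year) → Oct 23, 1834 (352 left).
Oct has 31 days: +9 → Nov 1, 1834 (343 left).
Nov has 30 days: +30 → Dec 1, 1834 (313 left).
Dec has 31 days: +31 → Jan 1, 1835 (282 left).
Jan has 31 days: +31 → Feb 1, 1835 (251 left).
Feb has 28 days: +28 → Mar 1, 1835 (223 left).
Mar has 31 days: +31 → Apr 1, 1835 (192 left).
Apr has 30 days: +30 → May 1, 1835 (162 left).
May has 31 days: +31 → Jun 1, 1835 (131 left).
Jun has 30 days: +30 → Jul 1, 1835 (101 left).
Jul has 31 days: +31 → Aug 1, 1835 (70 left).
Aug has 31 days: +31 → Sep 1, 1835 (39 left).
Sep has 30 days: +30 → Oct 1, 1835 (9 left).
+9 → Oct 10, 1835.

October 10, 1835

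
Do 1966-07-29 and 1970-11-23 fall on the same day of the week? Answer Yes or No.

From Jul 29, 1966 to Nov 23, 1970 is 1578 days.
1578 mod 7 = 3, so they are different weekdays.
(Jul 29, 1966 is a Friday; Nov 23, 1970 is a Monday.)

No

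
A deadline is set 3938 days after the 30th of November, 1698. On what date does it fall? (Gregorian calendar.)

September 12, 1709

+365 (one year) → Nov 30, 1699 (3573 left).
+365 (one year) → Nov 30, 1700 (3208 left).
+365 (one year) → Nov 30, 1701 (2843 left).
+365 (one year) → Nov 30, 1702 (2478 left).
+365 (one year) → Nov 30, 1703 (2113 left).
+366 (one year; includes Feb 29, 1704) → Nov 30, 1704 (1747 left).
+365 (one year) → Nov 30, 1705 (1382 left).
+365 (one year) → Nov 30, 1706 (1017 left).
+365 (one year) → Nov 30, 1707 (652 left).
+366 (one year; includes Feb 29, 1708) → Nov 30, 1708 (286 left).
Nov has 30 days: +1 → Dec 1, 1708 (285 left).
Dec has 31 days: +31 → Jan 1, 1709 (254 left).
Jan has 31 days: +31 → Feb 1, 1709 (223 left).
Feb has 28 days: +28 → Mar 1, 1709 (195 left).
Mar has 31 days: +31 → Apr 1, 1709 (164 left).
Apr has 30 days: +30 → May 1, 1709 (134 left).
May has 31 days: +31 → Jun 1, 1709 (103 left).
Jun has 30 days: +30 → Jul 1, 1709 (73 left).
Jul has 31 days: +31 → Aug 1, 1709 (42 left).
Aug has 31 days: +31 → Sep 1, 1709 (11 left).
+11 → Sep 12, 1709.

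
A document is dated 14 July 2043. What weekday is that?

Doomsday rule: the anchor day for the 2000s is Tuesday. For year 43: 43÷12 = 3 r 7, and 7÷4 = 1, so 3+7+1 = 11.
Tuesday + 11 ≡ Saturday — that's 2043's doomsday.
In July the doomsday date is Jul 11.
Jul 14 is 3 days after Jul 11; 3 mod 7 = 3, so Saturday + 3 = Tuesday.

Tuesday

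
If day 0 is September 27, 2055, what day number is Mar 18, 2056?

173

Sep 27, 2055 → Oct 27, 2055: 30 days (September has 30).
Oct 27, 2055 → Nov 27, 2055: 31 days (October has 31).
Nov 27, 2055 → Dec 27, 2055: 30 days (November has 30).
Dec 27, 2055 → Jan 27, 2056: 31 days (December has 31).
Jan 27, 2056 → Feb 27, 2056: 31 days (January has 31).
Feb 27, 2056 → Mar 18, 2056: 20 days.
Total: 173 days.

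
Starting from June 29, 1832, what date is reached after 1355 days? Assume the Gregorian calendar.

+365 (one year) → Jun 29, 1833 (990 left).
+365 (one year) → Jun 29, 1834 (625 left).
+365 (one year) → Jun 29, 1835 (260 left).
Jun has 30 days: +2 → Jul 1, 1835 (258 left).
Jul has 31 days: +31 → Aug 1, 1835 (227 left).
Aug has 31 days: +31 → Sep 1, 1835 (196 left).
Sep has 30 days: +30 → Oct 1, 1835 (166 left).
Oct has 31 days: +31 → Nov 1, 1835 (135 left).
Nov has 30 days: +30 → Dec 1, 1835 (105 left).
Dec has 31 days: +31 → Jan 1, 1836 (74 left).
Jan has 31 days: +31 → Feb 1, 1836 (43 left).
Feb has 29 days: +29 → Mar 1, 1836 (14 left).
+14 → Mar 15, 1836.

March 15, 1836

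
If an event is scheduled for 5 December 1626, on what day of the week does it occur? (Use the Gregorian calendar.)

Saturday

Doomsday rule: the anchor day for the 1600s is Tuesday. For year 26: 26÷12 = 2 r 2, and 2÷4 = 0, so 2+2+0 = 4.
Tuesday + 4 ≡ Saturday — that's 1626's doomsday.
In December the doomsday date is Dec 12.
Dec 5 is 7 days before Dec 12; 7 mod 7 = 0, so Saturday − 0 = Saturday.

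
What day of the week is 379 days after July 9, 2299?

First find the weekday of Jul 9, 2299. Doomsday rule: the anchor day for the 2200s is Friday. For year 99: 99÷12 = 8 r 3, and 3÷4 = 0, so 8+3+0 = 11.
Friday + 11 ≡ Tuesday — that's 2299's doomsday.
In July the doomsday date is Jul 11.
Jul 9 is 2 days before Jul 11; 2 mod 7 = 2, so Tuesday − 2 = Sunday.
379 mod 7 = 1, so 379 days after a Sunday is Sunday + 1 = Monday.

Monday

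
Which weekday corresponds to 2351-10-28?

Doomsday rule: the anchor day for the 2300s is Wednesday. For year 51: 51÷12 = 4 r 3, and 3÷4 = 0, so 4+3+0 = 7.
Wednesday + 7 ≡ Wednesday — that's 2351's doomsday.
In October the doomsday date is Oct 10.
Oct 28 is 18 days after Oct 10; 18 mod 7 = 4, so Wednesday + 4 = Sunday.

Sunday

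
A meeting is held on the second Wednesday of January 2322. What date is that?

January 11, 2322

January 1, 2322 is a Sunday.
The first Wednesday is therefore January 4 (3 days later).
The second Wednesday is 4 + 1×7 = January 11.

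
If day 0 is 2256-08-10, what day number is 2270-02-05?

4927

Aug 10, 2256 → Aug 10, 2257: 365 days.
Aug 10, 2257 → Aug 10, 2258: 365 days.
Aug 10, 2258 → Aug 10, 2259: 365 days.
Aug 10, 2259 → Aug 10, 2260: 366 days (Feb 29, 2260 is in that span).
Aug 10, 2260 → Aug 10, 2261: 365 days.
Aug 10, 2261 → Aug 10, 2262: 365 days.
Aug 10, 2262 → Aug 10, 2263: 365 days.
Aug 10, 2263 → Aug 10, 2264: 366 days (Feb 29, 2264 is in that span).
Aug 10, 2264 → Aug 10, 2265: 365 days.
Aug 10, 2265 → Aug 10, 2266: 365 days.
Aug 10, 2266 → Aug 10, 2267: 365 days.
Aug 10, 2267 → Aug 10, 2268: 366 days (Feb 29, 2268 is in that span).
Aug 10, 2268 → Aug 10, 2269: 365 days.
Aug 10, 2269 → Sep 10, 2269: 31 days (August has 31).
Sep 10, 2269 → Oct 10, 2269: 30 days (September has 30).
Oct 10, 2269 → Nov 10, 2269: 31 days (October has 31).
Nov 10, 2269 → Dec 10, 2269: 30 days (November has 30).
Dec 10, 2269 → Jan 10, 2270: 31 days (December has 31).
Jan 10, 2270 → Feb 5, 2270: 26 days.
Total: 4927 days.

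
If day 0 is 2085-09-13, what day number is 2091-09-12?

Sep 13, 2085 → Sep 13, 2086: 365 days.
Sep 13, 2086 → Sep 13, 2087: 365 days.
Sep 13, 2087 → Sep 13, 2088: 366 days (Feb 29, 2088 is in that span).
Sep 13, 2088 → Sep 13, 2089: 365 days.
Sep 13, 2089 → Sep 13, 2090: 365 days.
Sep 13, 2090 → Oct 13, 2090: 30 days (September has 30).
Oct 13, 2090 → Nov 13, 2090: 31 days (October has 31).
Nov 13, 2090 → Dec 13, 2090: 30 days (November has 30).
Dec 13, 2090 → Jan 13, 2091: 31 days (December has 31).
Jan 13, 2091 → Feb 13, 2091: 31 days (January has 31).
Feb 13, 2091 → Mar 13, 2091: 28 days (February has 28).
Mar 13, 2091 → Apr 13, 2091: 31 days (March has 31).
Apr 13, 2091 → May 13, 2091: 30 days (April has 30).
May 13, 2091 → Jun 13, 2091: 31 days (May has 31).
Jun 13, 2091 → Jul 13, 2091: 30 days (June has 30).
Jul 13, 2091 → Aug 13, 2091: 31 days (July has 31).
Aug 13, 2091 → Sep 12, 2091: 30 days.
Total: 2190 days.

2190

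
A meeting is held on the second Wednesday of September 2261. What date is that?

September 1, 2261 is a Sunday.
The first Wednesday is therefore September 4 (3 days later).
The second Wednesday is 4 + 1×7 = September 11.

September 11, 2261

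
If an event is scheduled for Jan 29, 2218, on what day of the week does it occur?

Thursday

Doomsday rule: the anchor day for the 2200s is Friday. For year 18: 18÷12 = 1 r 6, and 6÷4 = 1, so 1+6+1 = 8.
Friday + 8 ≡ Saturday — that's 2218's doomsday.
In January the doomsday date is Jan 3 (2218 is not a leap year).
Jan 29 is 26 days after Jan 3; 26 mod 7 = 5, so Saturday + 5 = Thursday.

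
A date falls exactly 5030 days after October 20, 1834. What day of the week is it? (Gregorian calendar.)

Friday

Oct 20, 1834 is a Monday.
5030 mod 7 = 4, so 5030 days after a Monday is Monday + 4 = Friday.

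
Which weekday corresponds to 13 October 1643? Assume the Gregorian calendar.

Tuesday

Doomsday rule: the anchor day for the 1600s is Tuesday. For year 43: 43÷12 = 3 r 7, and 7÷4 = 1, so 3+7+1 = 11.
Tuesday + 11 ≡ Saturday — that's 1643's doomsday.
In October the doomsday date is Oct 10.
Oct 13 is 3 days after Oct 10; 3 mod 7 = 3, so Saturday + 3 = Tuesday.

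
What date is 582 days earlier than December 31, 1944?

−366 (one year; includes Feb 29, 1944) → Dec 31, 1943 (216 left).
−31 → Nov 30, 1943 (end of Nov, 30 days; 185 left).
−30 → Oct 31, 1943 (end of Oct, 31 days; 155 left).
−31 → Sep 30, 1943 (end of Sep, 30 days; 124 left).
−30 → Aug 31, 1943 (end of Aug, 31 days; 94 left).
−31 → Jul 31, 1943 (end of Jul, 31 days; 63 left).
−31 → Jun 30, 1943 (end of Jun, 30 days; 32 left).
−30 → May 31, 1943 (end of May, 31 days; 2 left).
−2 → May 29, 1943.

May 29, 1943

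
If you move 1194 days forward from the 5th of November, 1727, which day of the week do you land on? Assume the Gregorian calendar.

Sunday

Nov 5, 1727 is a Wednesday.
1194 mod 7 = 4, so 1194 days after a Wednesday is Wednesday + 4 = Sunday.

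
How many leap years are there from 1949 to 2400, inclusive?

Multiples of 4 in [1949,2400]: 113.
Of those, multiples of 100: 5 (not leap unless ÷400).
Multiples of 400: 2.
Leap years = 113 − 5 + 2 = 110.

110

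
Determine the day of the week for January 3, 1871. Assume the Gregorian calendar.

Tuesday

Doomsday rule: the anchor day for the 1800s is Friday. For year 71: 71÷12 = 5 r 11, and 11÷4 = 2, so 5+11+2 = 18.
Friday + 18 ≡ Tuesday — that's 1871's doomsday.
In January the doomsday date is Jan 3 (1871 is not a leap year).
Jan 3 is the doomsday itself: Tuesday.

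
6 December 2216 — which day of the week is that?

Doomsday rule: the anchor day for the 2200s is Friday. For year 16: 16÷12 = 1 r 4, and 4÷4 = 1, so 1+4+1 = 6.
Friday + 6 ≡ Thursday — that's 2216's doomsday.
In December the doomsday date is Dec 12.
Dec 6 is 6 days before Dec 12; 6 mod 7 = 6, so Thursday − 6 = Friday.

Friday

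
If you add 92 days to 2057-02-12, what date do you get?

Feb has 28 days: +17 → Mar 1, 2057 (75 left).
Mar has 31 days: +31 → Apr 1, 2057 (44 left).
Apr has 30 days: +30 → May 1, 2057 (14 left).
+14 → May 15, 2057.

May 15, 2057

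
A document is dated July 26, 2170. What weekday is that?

Doomsday rule: the anchor day for the 2100s is Sunday. For year 70: 70÷12 = 5 r 10, and 10÷4 = 2, so 5+10+2 = 17.
Sunday + 17 ≡ Wednesday — that's 2170's doomsday.
In July the doomsday date is Jul 11.
Jul 26 is 15 days after Jul 11; 15 mod 7 = 1, so Wednesday + 1 = Thursday.

Thursday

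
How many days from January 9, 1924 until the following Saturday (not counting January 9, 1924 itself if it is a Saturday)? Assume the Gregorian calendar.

Jan 9, 1924 is a Wednesday.
From Wednesday to the next Saturday is 3 days.

3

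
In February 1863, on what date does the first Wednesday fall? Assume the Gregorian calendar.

February 4, 1863

February 1, 1863 is a Sunday.
The first Wednesday is therefore February 4 (3 days later).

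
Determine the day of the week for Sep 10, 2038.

Friday

Doomsday rule: the anchor day for the 2000s is Tuesday. For year 38: 38÷12 = 3 r 2, and 2÷4 = 0, so 3+2+0 = 5.
Tuesday + 5 ≡ Sunday — that's 2038's doomsday.
In September the doomsday date is Sep 5.
Sep 10 is 5 days after Sep 5; 5 mod 7 = 5, so Sunday + 5 = Friday.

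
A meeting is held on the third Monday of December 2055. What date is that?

December 20, 2055

December 1, 2055 is a Wednesday.
The first Monday is therefore December 6 (5 days later).
The third Monday is 6 + 2×7 = December 20.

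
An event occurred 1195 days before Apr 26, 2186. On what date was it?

−365 (one year) → Apr 26, 2185 (830 left).
−365 (one year) → Apr 26, 2184 (465 left).
−366 (one year; includes Feb 29, 2184) → Apr 26, 2183 (99 left).
−26 → Mar 31, 2183 (end of Mar, 31 days; 73 left).
−31 → Feb 28, 2183 (end of Feb, 28 days; 42 left).
−28 → Jan 31, 2183 (end of Jan, 31 days; 14 left).
−14 → Jan 17, 2183.

January 17, 2183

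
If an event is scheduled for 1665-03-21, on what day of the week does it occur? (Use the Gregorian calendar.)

Saturday

Doomsday rule: the anchor day for the 1600s is Tuesday. For year 65: 65÷12 = 5 r 5, and 5÷4 = 1, so 5+5+1 = 11.
Tuesday + 11 ≡ Saturday — that's 1665's doomsday.
In March the doomsday date is Mar 14.
Mar 21 is 7 days after Mar 14; 7 mod 7 = 0, so Saturday + 0 = Saturday.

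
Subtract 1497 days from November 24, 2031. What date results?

−365 (one year) → Nov 24, 2030 (1132 left).
−365 (one year) → Nov 24, 2029 (767 left).
−365 (one year) → Nov 24, 2028 (402 left).
−366 (one year; includes Feb 29, 2028) → Nov 24, 2027 (36 left).
−24 → Oct 31, 2027 (end of Oct, 31 days; 12 left).
−12 → Oct 19, 2027.

October 19, 2027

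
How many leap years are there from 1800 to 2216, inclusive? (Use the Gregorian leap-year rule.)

Multiples of 4 in [1800,2216]: 105.
Of those, multiples of 100: 5 (not leap unless ÷400).
Multiples of 400: 1.
Leap years = 105 − 5 + 1 = 101.

101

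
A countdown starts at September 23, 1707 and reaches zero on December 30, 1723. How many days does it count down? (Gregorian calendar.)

5942

Sep 23, 1707 → Sep 23, 1708: 366 days (Feb 29, 1708 is in that span).
Sep 23, 1708 → Sep 23, 1709: 365 days.
Sep 23, 1709 → Sep 23, 1710: 365 days.
Sep 23, 1710 → Sep 23, 1711: 365 days.
Sep 23, 1711 → Sep 23, 1712: 366 days (Feb 29, 1712 is in that span).
Sep 23, 1712 → Sep 23, 1713: 365 days.
Sep 23, 1713 → Sep 23, 1714: 365 days.
Sep 23, 1714 → Sep 23, 1715: 365 days.
Sep 23, 1715 → Sep 23, 1716: 366 days (Feb 29, 1716 is in that span).
Sep 23, 1716 → Sep 23, 1717: 365 days.
Sep 23, 1717 → Sep 23, 1718: 365 days.
Sep 23, 1718 → Sep 23, 1719: 365 days.
Sep 23, 1719 → Sep 23, 1720: 366 days (Feb 29, 1720 is in that span).
Sep 23, 1720 → Sep 23, 1721: 365 days.
Sep 23, 1721 → Sep 23, 1722: 365 days.
Sep 23, 1722 → Sep 23, 1723: 365 days.
Sep 23, 1723 → Oct 23, 1723: 30 days (September has 30).
Oct 23, 1723 → Nov 23, 1723: 31 days (October has 31).
Nov 23, 1723 → Dec 23, 1723: 30 days (November has 30).
Dec 23, 1723 → Dec 30, 1723: 7 days.
Total: 5942 days.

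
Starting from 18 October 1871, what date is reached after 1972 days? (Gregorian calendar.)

+366 (one year; includes Feb 29, 1872) → Oct 18, 1872 (1606 left).
+365 (one year) → Oct 18, 1873 (1241 left).
+365 (one year) → Oct 18, 1874 (876 left).
+365 (one year) → Oct 18, 1875 (511 left).
+366 (one year; includes Feb 29, 1876) → Oct 18, 1876 (145 left).
Oct has 31 days: +14 → Nov 1, 1876 (131 left).
Nov has 30 days: +30 → Dec 1, 1876 (101 left).
Dec has 31 days: +31 → Jan 1, 1877 (70 left).
Jan has 31 days: +31 → Feb 1, 1877 (39 left).
Feb has 28 days: +28 → Mar 1, 1877 (11 left).
+11 → Mar 12, 1877.

March 12, 1877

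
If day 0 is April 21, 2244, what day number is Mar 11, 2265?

7629

Apr 21, 2244 → Apr 21, 2245: 365 days.
Apr 21, 2245 → Apr 21, 2246: 365 days.
Apr 21, 2246 → Apr 21, 2247: 365 days.
Apr 21, 2247 → Apr 21, 2248: 366 days (Feb 29, 2248 is in that span).
Apr 21, 2248 → Apr 21, 2249: 365 days.
Apr 21, 2249 → Apr 21, 2250: 365 days.
Apr 21, 2250 → Apr 21, 2251: 365 days.
Apr 21, 2251 → Apr 21, 2252: 366 days (Feb 29, 2252 is in that span).
Apr 21, 2252 → Apr 21, 2253: 365 days.
Apr 21, 2253 → Apr 21, 2254: 365 days.
Apr 21, 2254 → Apr 21, 2255: 365 days.
Apr 21, 2255 → Apr 21, 2256: 366 days (Feb 29, 2256 is in that span).
Apr 21, 2256 → Apr 21, 2257: 365 days.
Apr 21, 2257 → Apr 21, 2258: 365 days.
Apr 21, 2258 → Apr 21, 2259: 365 days.
Apr 21, 2259 → Apr 21, 2260: 366 days (Feb 29, 2260 is in that span).
Apr 21, 2260 → Apr 21, 2261: 365 days.
Apr 21, 2261 → Apr 21, 2262: 365 days.
Apr 21, 2262 → Apr 21, 2263: 365 days.
Apr 21, 2263 → Apr 21, 2264: 366 days (Feb 29, 2264 is in that span).
Apr 21, 2264 → May 21, 2264: 30 days (April has 30).
May 21, 2264 → Jun 21, 2264: 31 days (May has 31).
Jun 21, 2264 → Jul 21, 2264: 30 days (June has 30).
Jul 21, 2264 → Aug 21, 2264: 31 days (July has 31).
Aug 21, 2264 → Sep 21, 2264: 31 days (August has 31).
Sep 21, 2264 → Oct 21, 2264: 30 days (September has 30).
Oct 21, 2264 → Nov 21, 2264: 31 days (October has 31).
Nov 21, 2264 → Dec 21, 2264: 30 days (November has 30).
Dec 21, 2264 → Jan 21, 2265: 31 days (December has 31).
Jan 21, 2265 → Feb 21, 2265: 31 days (January has 31).
Feb 21, 2265 → Mar 11, 2265: 18 days.
Total: 7629 days.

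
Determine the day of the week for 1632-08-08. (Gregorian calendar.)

Sunday

Doomsday rule: the anchor day for the 1600s is Tuesday. For year 32: 32÷12 = 2 r 8, and 8÷4 = 2, so 2+8+2 = 12.
Tuesday + 12 ≡ Sunday — that's 1632's doomsday.
In August the doomsday date is Aug 8.
Aug 8 is the doomsday itself: Sunday.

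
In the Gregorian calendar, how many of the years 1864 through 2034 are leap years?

42

Multiples of 4 in [1864,2034]: 43.
Of those, multiples of 100: 2 (not leap unless ÷400).
Multiples of 400: 1.
Leap years = 43 − 2 + 1 = 42.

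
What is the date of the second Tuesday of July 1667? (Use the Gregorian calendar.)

July 12, 1667

July 1, 1667 is a Friday.
The first Tuesday is therefore July 5 (4 days later).
The second Tuesday is 5 + 1×7 = July 12.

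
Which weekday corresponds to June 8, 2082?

Monday

January 1, 2082 is a Thursday.
Jan 1, 2082 → Feb 1, 2082: 31 days (January has 31).
Feb 1, 2082 → Mar 1, 2082: 28 days (February has 28).
Mar 1, 2082 → Apr 1, 2082: 31 days (March has 31).
Apr 1, 2082 → May 1, 2082: 30 days (April has 30).
May 1, 2082 → Jun 1, 2082: 31 days (May has 31).
Jun 1, 2082 → Jun 8, 2082: 7 days.
Total: 158 days.
158 mod 7 = 4, so Thursday + 4 = Monday.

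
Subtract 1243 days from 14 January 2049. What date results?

August 20, 2045

−366 (one year; includes Feb 29, 2048) → Jan 14, 2048 (877 left).
−365 (one year) → Jan 14, 2047 (512 left).
−365 (one year) → Jan 14, 2046 (147 left).
−14 → Dec 31, 2045 (end of Dec, 31 days; 133 left).
−31 → Nov 30, 2045 (end of Nov, 30 days; 102 left).
−30 → Oct 31, 2045 (end of Oct, 31 days; 72 left).
−31 → Sep 30, 2045 (end of Sep, 30 days; 41 left).
−30 → Aug 31, 2045 (end of Aug, 31 days; 11 left).
−11 → Aug 20, 2045.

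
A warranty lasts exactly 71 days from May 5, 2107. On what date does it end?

July 15, 2107

May has 31 days: +27 → Jun 1, 2107 (44 left).
Jun has 30 days: +30 → Jul 1, 2107 (14 left).
+14 → Jul 15, 2107.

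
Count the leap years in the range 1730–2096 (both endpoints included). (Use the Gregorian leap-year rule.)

Multiples of 4 in [1730,2096]: 92.
Of those, multiples of 100: 3 (not leap unless ÷400).
Multiples of 400: 1.
Leap years = 92 − 3 + 1 = 90.

90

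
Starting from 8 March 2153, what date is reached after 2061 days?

October 29, 2158

+365 (one year) → Mar 8, 2154 (1696 left).
+365 (one year) → Mar 8, 2155 (1331 left).
+366 (one year; includes Feb 29, 2156) → Mar 8, 2156 (965 left).
+365 (one year) → Mar 8, 2157 (600 left).
+365 (one year) → Mar 8, 2158 (235 left).
Mar has 31 days: +24 → Apr 1, 2158 (211 left).
Apr has 30 days: +30 → May 1, 2158 (181 left).
May has 31 days: +31 → Jun 1, 2158 (150 left).
Jun has 30 days: +30 → Jul 1, 2158 (120 left).
Jul has 31 days: +31 → Aug 1, 2158 (89 left).
Aug has 31 days: +31 → Sep 1, 2158 (58 left).
Sep has 30 days: +30 → Oct 1, 2158 (28 left).
+28 → Oct 29, 2158.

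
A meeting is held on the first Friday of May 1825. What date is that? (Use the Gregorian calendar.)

May 1, 1825 is a Sunday.
The first Friday is therefore May 6 (5 days later).

May 6, 1825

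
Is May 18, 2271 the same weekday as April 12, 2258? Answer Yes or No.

No

From Apr 12, 2258 to May 18, 2271 is 4784 days.
4784 mod 7 = 3, so they are different weekdays.
(Apr 12, 2258 is a Monday; May 18, 2271 is a Thursday.)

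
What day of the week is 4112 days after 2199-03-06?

First find the weekday of Mar 6, 2199. Doomsday rule: the anchor day for the 2100s is Sunday. For year 99: 99÷12 = 8 r 3, and 3÷4 = 0, so 8+3+0 = 11.
Sunday + 11 ≡ Thursday — that's 2199's doomsday.
In March the doomsday date is Mar 14.
Mar 6 is 8 days before Mar 14; 8 mod 7 = 1, so Thursday − 1 = Wednesday.
4112 mod 7 = 3, so 4112 days after a Wednesday is Wednesday + 3 = Saturday.

Saturday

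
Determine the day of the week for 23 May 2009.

Saturday

Doomsday rule: the anchor day for the 2000s is Tuesday. For year 09: 9÷12 = 0 r 9, and 9÷4 = 2, so 0+9+2 = 11.
Tuesday + 11 ≡ Saturday — that's 2009's doomsday.
In May the doomsday date is May 9.
May 23 is 14 days after May 9; 14 mod 7 = 0, so Saturday + 0 = Saturday.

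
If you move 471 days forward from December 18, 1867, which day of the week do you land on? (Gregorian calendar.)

First find the weekday of Dec 18, 1867. Doomsday rule: the anchor day for the 1800s is Friday. For year 67: 67÷12 = 5 r 7, and 7÷4 = 1, so 5+7+1 = 13.
Friday + 13 ≡ Thursday — that's 1867's doomsday.
In December the doomsday date is Dec 12.
Dec 18 is 6 days after Dec 12; 6 mod 7 = 6, so Thursday + 6 = Wednesday.
471 mod 7 = 2, so 471 days after a Wednesday is Wednesday + 2 = Friday.

Friday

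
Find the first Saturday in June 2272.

June 1, 2272

June 1, 2272 is a Saturday.
The first Saturday is therefore June 1 (same day).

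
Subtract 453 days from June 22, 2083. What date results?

March 26, 2082

−365 (one year) → Jun 22, 2082 (88 left).
−22 → May 31, 2082 (end of May, 31 days; 66 left).
−31 → Apr 30, 2082 (end of Apr, 30 days; 35 left).
−30 → Mar 31, 2082 (end of Mar, 31 days; 5 left).
−5 → Mar 26, 2082.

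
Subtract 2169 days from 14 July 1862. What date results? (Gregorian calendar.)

−365 (one year) → Jul 14, 1861 (1804 left).
−365 (one year) → Jul 14, 1860 (1439 left).
−366 (one year; includes Feb 29, 1860) → Jul 14, 1859 (1073 left).
−365 (one year) → Jul 14, 1858 (708 left).
−365 (one year) → Jul 14, 1857 (343 left).
−14 → Jun 30, 1857 (end of Jun, 30 days; 329 left).
−30 → May 31, 1857 (end of May, 31 days; 299 left).
−31 → Apr 30, 1857 (end of Apr, 30 days; 268 left).
−30 → Mar 31, 1857 (end of Mar, 31 days; 238 left).
−31 → Feb 28, 1857 (end of Feb, 28 days; 207 left).
−28 → Jan 31, 1857 (end of Jan, 31 days; 179 left).
−31 → Dec 31, 1856 (end of Dec, 31 days; 148 left).
−31 → Nov 30, 1856 (end of Nov, 30 days; 117 left).
−30 → Oct 31, 1856 (end of Oct, 31 days; 87 left).
−31 → Sep 30, 1856 (end of Sep, 30 days; 56 left).
−30 → Aug 31, 1856 (end of Aug, 31 days; 26 left).
−26 → Aug 5, 1856.

August 5, 1856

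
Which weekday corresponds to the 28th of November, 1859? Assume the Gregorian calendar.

Monday

January 1, 1859 is a Saturday.
Jan 1, 1859 → Feb 1, 1859: 31 days (January has 31).
Feb 1, 1859 → Mar 1, 1859: 28 days (February has 28).
Mar 1, 1859 → Apr 1, 1859: 31 days (March has 31).
Apr 1, 1859 → May 1, 1859: 30 days (April has 30).
May 1, 1859 → Jun 1, 1859: 31 days (May has 31).
Jun 1, 1859 → Jul 1, 1859: 30 days (June has 30).
Jul 1, 1859 → Aug 1, 1859: 31 days (July has 31).
Aug 1, 1859 → Sep 1, 1859: 31 days (August has 31).
Sep 1, 1859 → Oct 1, 1859: 30 days (September has 30).
Oct 1, 1859 → Nov 1, 1859: 31 days (October has 31).
Nov 1, 1859 → Nov 28, 1859: 27 days.
Total: 331 days.
331 mod 7 = 2, so Saturday + 2 = Monday.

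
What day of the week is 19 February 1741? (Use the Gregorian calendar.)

Sunday

Doomsday rule: the anchor day for the 1700s is Sunday. For year 41: 41÷12 = 3 r 5, and 5÷4 = 1, so 3+5+1 = 9.
Sunday + 9 ≡ Tuesday — that's 1741's doomsday.
In February the doomsday date is Feb 28 (1741 is not a leap year).
Feb 19 is 9 days before Feb 28; 9 mod 7 = 2, so Tuesday − 2 = Sunday.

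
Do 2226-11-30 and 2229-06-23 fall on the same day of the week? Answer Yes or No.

No

From Nov 30, 2226 to Jun 23, 2229 is 936 days.
936 mod 7 = 5, so they are different weekdays.
(Nov 30, 2226 is a Thursday; Jun 23, 2229 is a Tuesday.)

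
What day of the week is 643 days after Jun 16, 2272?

Jun 16, 2272 is a Sunday.
643 mod 7 = 6, so 643 days after a Sunday is Sunday + 6 = Saturday.

Saturday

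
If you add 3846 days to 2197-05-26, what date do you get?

+365 (one year) → May 26, 2198 (3481 left).
+365 (one year) → May 26, 2199 (3116 left).
+365 (one year) → May 26, 2200 (2751 left).
+365 (one year) → May 26, 2201 (2386 left).
+365 (one year) → May 26, 2202 (2021 left).
+365 (one year) → May 26, 2203 (1656 left).
+366 (one year; includes Feb 29, 2204) → May 26, 2204 (1290 left).
+365 (one year) → May 26, 2205 (925 left).
+365 (one year) → May 26, 2206 (560 left).
+365 (one year) → May 26, 2207 (195 left).
May has 31 days: +6 → Jun 1, 2207 (189 left).
Jun has 30 days: +30 → Jul 1, 2207 (159 left).
Jul has 31 days: +31 → Aug 1, 2207 (128 left).
Aug has 31 days: +31 → Sep 1, 2207 (97 left).
Sep has 30 days: +30 → Oct 1, 2207 (67 left).
Oct has 31 days: +31 → Nov 1, 2207 (36 left).
Nov has 30 days: +30 → Dec 1, 2207 (6 left).
+6 → Dec 7, 2207.

December 7, 2207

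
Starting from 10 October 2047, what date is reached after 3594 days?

August 12, 2057

+366 (one year; includes Feb 29, 2048) → Oct 10, 2048 (3228 left).
+365 (one year) → Oct 10, 2049 (2863 left).
+365 (one year) → Oct 10, 2050 (2498 left).
+365 (one year) → Oct 10, 2051 (2133 left).
+366 (one year; includes Feb 29, 2052) → Oct 10, 2052 (1767 left).
+365 (one year) → Oct 10, 2053 (1402 left).
+365 (one year) → Oct 10, 2054 (1037 left).
+365 (one year) → Oct 10, 2055 (672 left).
+366 (one year; includes Feb 29, 2056) → Oct 10, 2056 (306 left).
Oct has 31 days: +22 → Nov 1, 2056 (284 left).
Nov has 30 days: +30 → Dec 1, 2056 (254 left).
Dec has 31 days: +31 → Jan 1, 2057 (223 left).
Jan has 31 days: +31 → Feb 1, 2057 (192 left).
Feb has 28 days: +28 → Mar 1, 2057 (164 left).
Mar has 31 days: +31 → Apr 1, 2057 (133 left).
Apr has 30 days: +30 → May 1, 2057 (103 left).
May has 31 days: +31 → Jun 1, 2057 (72 left).
Jun has 30 days: +30 → Jul 1, 2057 (42 left).
Jul has 31 days: +31 → Aug 1, 2057 (11 left).
+11 → Aug 12, 2057.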